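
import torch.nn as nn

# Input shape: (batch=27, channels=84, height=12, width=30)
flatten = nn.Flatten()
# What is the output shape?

Input shape: (27, 84, 12, 30)
Output shape: (27, 30240)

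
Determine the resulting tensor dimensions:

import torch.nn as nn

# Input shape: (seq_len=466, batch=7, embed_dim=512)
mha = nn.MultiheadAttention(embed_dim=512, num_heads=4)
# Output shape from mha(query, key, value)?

Input shape: (466, 7, 512)
Output shape: (466, 7, 512)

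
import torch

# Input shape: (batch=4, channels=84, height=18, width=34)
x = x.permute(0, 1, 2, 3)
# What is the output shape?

Input shape: (4, 84, 18, 34)
Output shape: (4, 84, 18, 34)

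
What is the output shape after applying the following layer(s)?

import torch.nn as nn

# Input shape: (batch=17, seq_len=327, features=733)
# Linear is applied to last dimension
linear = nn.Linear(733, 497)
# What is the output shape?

Input shape: (17, 327, 733)
Output shape: (17, 327, 497)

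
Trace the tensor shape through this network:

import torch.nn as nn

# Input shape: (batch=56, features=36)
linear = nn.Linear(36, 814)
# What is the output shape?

Input shape: (56, 36)
Output shape: (56, 814)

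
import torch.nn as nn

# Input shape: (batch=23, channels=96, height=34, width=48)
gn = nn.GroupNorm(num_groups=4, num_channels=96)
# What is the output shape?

Input shape: (23, 96, 34, 48)
Output shape: (23, 96, 34, 48)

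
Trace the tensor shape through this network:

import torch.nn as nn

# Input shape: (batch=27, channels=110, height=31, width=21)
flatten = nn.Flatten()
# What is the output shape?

Input shape: (27, 110, 31, 21)
Output shape: (27, 71610)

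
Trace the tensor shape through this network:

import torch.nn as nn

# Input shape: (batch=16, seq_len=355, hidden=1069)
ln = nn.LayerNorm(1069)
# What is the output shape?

Input shape: (16, 355, 1069)
Output shape: (16, 355, 1069)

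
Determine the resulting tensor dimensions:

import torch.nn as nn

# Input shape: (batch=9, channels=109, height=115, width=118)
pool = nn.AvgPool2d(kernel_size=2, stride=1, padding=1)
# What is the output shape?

Input shape: (9, 109, 115, 118)
Output shape: (9, 109, 116, 119)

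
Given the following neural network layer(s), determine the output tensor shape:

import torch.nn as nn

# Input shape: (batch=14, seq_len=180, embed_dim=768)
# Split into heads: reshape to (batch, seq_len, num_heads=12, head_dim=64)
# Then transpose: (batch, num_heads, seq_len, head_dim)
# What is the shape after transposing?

Input shape: (14, 180, 768)
  -> after reshape: (14, 180, 12, 64)
Output shape: (14, 12, 180, 64)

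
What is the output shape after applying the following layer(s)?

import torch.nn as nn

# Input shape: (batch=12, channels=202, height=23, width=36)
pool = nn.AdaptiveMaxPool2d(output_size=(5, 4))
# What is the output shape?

Input shape: (12, 202, 23, 36)
Output shape: (12, 202, 5, 4)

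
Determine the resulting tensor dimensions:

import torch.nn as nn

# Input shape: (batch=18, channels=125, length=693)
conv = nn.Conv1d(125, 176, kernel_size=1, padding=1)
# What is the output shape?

Input shape: (18, 125, 693)
Output shape: (18, 176, 695)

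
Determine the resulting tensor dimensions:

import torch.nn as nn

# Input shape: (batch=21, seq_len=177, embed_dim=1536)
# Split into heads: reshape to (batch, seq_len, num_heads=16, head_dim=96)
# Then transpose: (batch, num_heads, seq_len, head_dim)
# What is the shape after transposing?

Input shape: (21, 177, 1536)
  -> after reshape: (21, 177, 16, 96)
Output shape: (21, 16, 177, 96)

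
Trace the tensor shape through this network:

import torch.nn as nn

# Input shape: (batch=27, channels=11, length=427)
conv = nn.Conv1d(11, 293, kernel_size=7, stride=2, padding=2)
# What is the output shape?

Input shape: (27, 11, 427)
Output shape: (27, 293, 213)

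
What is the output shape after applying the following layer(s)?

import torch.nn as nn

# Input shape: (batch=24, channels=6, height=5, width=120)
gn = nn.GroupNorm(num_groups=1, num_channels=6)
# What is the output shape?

Input shape: (24, 6, 5, 120)
Output shape: (24, 6, 5, 120)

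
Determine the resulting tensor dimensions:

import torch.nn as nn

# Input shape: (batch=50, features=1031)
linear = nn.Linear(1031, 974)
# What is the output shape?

Input shape: (50, 1031)
Output shape: (50, 974)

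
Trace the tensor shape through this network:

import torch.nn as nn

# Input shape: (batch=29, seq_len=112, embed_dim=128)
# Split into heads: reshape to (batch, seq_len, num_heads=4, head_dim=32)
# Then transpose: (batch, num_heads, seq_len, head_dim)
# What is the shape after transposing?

Input shape: (29, 112, 128)
  -> after reshape: (29, 112, 4, 32)
Output shape: (29, 4, 112, 32)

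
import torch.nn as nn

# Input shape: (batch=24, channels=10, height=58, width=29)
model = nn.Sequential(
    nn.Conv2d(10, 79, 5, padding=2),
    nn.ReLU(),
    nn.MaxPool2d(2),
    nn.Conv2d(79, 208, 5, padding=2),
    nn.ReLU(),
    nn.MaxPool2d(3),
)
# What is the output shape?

Input shape: (24, 10, 58, 29)
  -> after first Conv2d: (24, 79, 58, 29)
  -> after first MaxPool2d: (24, 79, 29, 14)
  -> after second Conv2d: (24, 208, 29, 14)
Output shape: (24, 208, 9, 4)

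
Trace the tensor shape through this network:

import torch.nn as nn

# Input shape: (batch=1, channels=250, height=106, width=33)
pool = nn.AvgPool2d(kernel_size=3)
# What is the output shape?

Input shape: (1, 250, 106, 33)
Output shape: (1, 250, 35, 11)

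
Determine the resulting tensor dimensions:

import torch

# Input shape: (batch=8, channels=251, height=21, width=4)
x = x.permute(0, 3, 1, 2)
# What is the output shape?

Input shape: (8, 251, 21, 4)
Output shape: (8, 4, 251, 21)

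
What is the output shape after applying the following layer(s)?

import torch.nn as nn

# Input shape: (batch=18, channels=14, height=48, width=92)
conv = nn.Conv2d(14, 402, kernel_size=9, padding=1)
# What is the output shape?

Input shape: (18, 14, 48, 92)
Output shape: (18, 402, 42, 86)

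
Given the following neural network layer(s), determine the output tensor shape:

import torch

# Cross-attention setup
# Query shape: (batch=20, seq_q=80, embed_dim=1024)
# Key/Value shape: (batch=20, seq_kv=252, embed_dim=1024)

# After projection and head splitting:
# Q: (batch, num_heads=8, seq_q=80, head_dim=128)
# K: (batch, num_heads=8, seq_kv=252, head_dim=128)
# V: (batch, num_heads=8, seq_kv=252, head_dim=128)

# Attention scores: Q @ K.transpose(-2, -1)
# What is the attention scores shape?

Input shape: (20, 80, 1024)
Output shape: (20, 8, 80, 252)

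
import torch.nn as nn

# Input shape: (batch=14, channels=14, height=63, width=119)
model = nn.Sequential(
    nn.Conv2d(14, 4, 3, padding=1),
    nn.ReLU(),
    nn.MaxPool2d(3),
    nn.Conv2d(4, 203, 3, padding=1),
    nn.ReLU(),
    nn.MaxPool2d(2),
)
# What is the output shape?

Input shape: (14, 14, 63, 119)
  -> after first Conv2d: (14, 4, 63, 119)
  -> after first MaxPool2d: (14, 4, 21, 39)
  -> after second Conv2d: (14, 203, 21, 39)
Output shape: (14, 203, 10, 19)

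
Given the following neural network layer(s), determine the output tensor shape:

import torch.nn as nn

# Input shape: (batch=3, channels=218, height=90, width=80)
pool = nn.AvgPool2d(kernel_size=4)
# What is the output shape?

Input shape: (3, 218, 90, 80)
Output shape: (3, 218, 22, 20)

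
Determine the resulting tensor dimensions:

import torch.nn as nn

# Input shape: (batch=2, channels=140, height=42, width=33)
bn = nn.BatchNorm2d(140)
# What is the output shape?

Input shape: (2, 140, 42, 33)
Output shape: (2, 140, 42, 33)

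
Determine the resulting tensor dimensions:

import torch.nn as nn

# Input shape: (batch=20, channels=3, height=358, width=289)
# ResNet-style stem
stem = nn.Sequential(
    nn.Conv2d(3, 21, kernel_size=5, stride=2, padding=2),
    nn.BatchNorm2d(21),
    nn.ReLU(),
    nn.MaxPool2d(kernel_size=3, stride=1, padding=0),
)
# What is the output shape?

Input shape: (20, 3, 358, 289)
  -> after Conv2d 5x5 stride=2: (20, 21, 179, 145)
Output shape: (20, 21, 177, 143)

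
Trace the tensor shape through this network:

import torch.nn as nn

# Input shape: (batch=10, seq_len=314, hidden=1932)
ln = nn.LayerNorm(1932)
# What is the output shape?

Input shape: (10, 314, 1932)
Output shape: (10, 314, 1932)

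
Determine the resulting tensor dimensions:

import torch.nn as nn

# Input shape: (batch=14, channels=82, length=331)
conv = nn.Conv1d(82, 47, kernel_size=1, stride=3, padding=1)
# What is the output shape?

Input shape: (14, 82, 331)
Output shape: (14, 47, 111)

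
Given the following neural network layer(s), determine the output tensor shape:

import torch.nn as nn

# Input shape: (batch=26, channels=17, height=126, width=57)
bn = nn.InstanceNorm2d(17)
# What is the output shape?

Input shape: (26, 17, 126, 57)
Output shape: (26, 17, 126, 57)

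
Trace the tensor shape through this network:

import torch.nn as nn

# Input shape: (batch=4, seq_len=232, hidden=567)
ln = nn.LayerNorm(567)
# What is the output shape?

Input shape: (4, 232, 567)
Output shape: (4, 232, 567)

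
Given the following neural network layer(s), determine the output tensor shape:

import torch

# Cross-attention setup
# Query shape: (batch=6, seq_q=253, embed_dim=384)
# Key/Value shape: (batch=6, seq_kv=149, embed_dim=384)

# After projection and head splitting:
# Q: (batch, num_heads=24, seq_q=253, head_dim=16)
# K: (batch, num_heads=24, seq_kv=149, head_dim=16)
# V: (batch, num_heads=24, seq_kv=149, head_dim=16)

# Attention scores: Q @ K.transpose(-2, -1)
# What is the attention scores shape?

Input shape: (6, 253, 384)
Output shape: (6, 24, 253, 149)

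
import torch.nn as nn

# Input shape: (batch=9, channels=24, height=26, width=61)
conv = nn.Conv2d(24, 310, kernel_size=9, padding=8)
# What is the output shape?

Input shape: (9, 24, 26, 61)
Output shape: (9, 310, 34, 69)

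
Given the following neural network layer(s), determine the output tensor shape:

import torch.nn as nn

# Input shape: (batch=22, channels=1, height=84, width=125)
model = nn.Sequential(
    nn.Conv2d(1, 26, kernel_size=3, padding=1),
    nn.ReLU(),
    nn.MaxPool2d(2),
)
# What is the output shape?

Input shape: (22, 1, 84, 125)
  -> after Conv2d: (22, 26, 84, 125)
  -> after ReLU: (22, 26, 84, 125)
Output shape: (22, 26, 42, 62)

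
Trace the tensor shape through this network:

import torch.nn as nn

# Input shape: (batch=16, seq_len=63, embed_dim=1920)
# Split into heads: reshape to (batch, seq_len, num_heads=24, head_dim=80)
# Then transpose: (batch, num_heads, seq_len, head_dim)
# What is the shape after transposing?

Input shape: (16, 63, 1920)
  -> after reshape: (16, 63, 24, 80)
Output shape: (16, 24, 63, 80)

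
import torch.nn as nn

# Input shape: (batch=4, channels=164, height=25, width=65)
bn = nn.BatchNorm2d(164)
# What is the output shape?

Input shape: (4, 164, 25, 65)
Output shape: (4, 164, 25, 65)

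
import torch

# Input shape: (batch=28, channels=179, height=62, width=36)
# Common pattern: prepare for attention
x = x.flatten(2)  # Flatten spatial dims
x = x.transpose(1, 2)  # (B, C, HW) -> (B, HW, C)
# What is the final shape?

Input shape: (28, 179, 62, 36)
  -> after flatten(2): (28, 179, 2232)
Output shape: (28, 2232, 179)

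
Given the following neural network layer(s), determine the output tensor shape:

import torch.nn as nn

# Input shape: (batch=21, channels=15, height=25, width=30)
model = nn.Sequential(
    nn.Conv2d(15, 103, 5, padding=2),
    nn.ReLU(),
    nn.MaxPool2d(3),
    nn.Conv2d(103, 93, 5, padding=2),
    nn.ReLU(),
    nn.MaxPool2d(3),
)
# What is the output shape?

Input shape: (21, 15, 25, 30)
  -> after first Conv2d: (21, 103, 25, 30)
  -> after first MaxPool2d: (21, 103, 8, 10)
  -> after second Conv2d: (21, 93, 8, 10)
Output shape: (21, 93, 2, 3)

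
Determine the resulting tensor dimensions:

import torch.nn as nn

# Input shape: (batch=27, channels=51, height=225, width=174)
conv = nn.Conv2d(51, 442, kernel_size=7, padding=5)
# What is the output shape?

Input shape: (27, 51, 225, 174)
Output shape: (27, 442, 229, 178)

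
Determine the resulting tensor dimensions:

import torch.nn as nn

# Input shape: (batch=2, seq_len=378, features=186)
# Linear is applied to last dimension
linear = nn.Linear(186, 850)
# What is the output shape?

Input shape: (2, 378, 186)
Output shape: (2, 378, 850)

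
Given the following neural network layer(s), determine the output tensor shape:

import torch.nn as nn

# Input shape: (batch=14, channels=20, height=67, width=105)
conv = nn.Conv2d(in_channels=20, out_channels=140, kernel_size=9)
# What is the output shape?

Input shape: (14, 20, 67, 105)
Output shape: (14, 140, 59, 97)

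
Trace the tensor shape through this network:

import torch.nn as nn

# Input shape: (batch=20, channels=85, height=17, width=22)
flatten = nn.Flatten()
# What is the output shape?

Input shape: (20, 85, 17, 22)
Output shape: (20, 31790)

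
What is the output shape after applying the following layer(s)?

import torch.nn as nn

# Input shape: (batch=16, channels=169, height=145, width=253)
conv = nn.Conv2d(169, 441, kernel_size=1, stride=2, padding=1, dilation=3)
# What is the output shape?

Input shape: (16, 169, 145, 253)
Output shape: (16, 441, 74, 128)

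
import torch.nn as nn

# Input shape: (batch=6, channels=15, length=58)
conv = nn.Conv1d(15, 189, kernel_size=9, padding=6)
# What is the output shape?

Input shape: (6, 15, 58)
Output shape: (6, 189, 62)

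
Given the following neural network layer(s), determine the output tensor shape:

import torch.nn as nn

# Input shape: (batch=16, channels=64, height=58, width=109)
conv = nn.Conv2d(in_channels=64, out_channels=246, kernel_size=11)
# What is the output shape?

Input shape: (16, 64, 58, 109)
Output shape: (16, 246, 48, 99)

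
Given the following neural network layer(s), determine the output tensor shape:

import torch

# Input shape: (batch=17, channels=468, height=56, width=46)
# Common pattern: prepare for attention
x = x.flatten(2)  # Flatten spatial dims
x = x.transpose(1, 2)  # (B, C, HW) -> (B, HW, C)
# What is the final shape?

Input shape: (17, 468, 56, 46)
  -> after flatten(2): (17, 468, 2576)
Output shape: (17, 2576, 468)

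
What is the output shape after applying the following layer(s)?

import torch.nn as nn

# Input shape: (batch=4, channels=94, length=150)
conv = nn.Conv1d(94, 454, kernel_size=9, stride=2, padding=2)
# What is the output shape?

Input shape: (4, 94, 150)
Output shape: (4, 454, 73)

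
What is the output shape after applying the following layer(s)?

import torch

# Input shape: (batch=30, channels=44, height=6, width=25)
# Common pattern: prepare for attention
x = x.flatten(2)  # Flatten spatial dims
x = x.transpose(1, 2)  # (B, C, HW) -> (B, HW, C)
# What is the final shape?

Input shape: (30, 44, 6, 25)
  -> after flatten(2): (30, 44, 150)
Output shape: (30, 150, 44)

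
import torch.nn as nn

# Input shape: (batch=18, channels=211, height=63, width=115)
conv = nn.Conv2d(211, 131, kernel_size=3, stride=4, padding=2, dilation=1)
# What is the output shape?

Input shape: (18, 211, 63, 115)
Output shape: (18, 131, 17, 30)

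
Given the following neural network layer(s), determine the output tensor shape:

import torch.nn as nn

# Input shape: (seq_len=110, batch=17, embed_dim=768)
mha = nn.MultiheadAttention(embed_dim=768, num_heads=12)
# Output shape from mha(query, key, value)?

Input shape: (110, 17, 768)
Output shape: (110, 17, 768)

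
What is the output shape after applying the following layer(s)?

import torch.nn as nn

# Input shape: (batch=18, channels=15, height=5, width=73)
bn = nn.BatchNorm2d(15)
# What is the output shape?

Input shape: (18, 15, 5, 73)
Output shape: (18, 15, 5, 73)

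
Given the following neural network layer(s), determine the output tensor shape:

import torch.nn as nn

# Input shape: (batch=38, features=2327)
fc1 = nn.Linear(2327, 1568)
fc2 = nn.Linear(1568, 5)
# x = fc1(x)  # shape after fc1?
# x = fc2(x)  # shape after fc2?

Input shape: (38, 2327)
  -> after fc1: (38, 1568)
Output shape: (38, 5)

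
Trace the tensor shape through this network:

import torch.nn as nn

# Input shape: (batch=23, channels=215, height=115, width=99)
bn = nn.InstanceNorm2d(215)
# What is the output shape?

Input shape: (23, 215, 115, 99)
Output shape: (23, 215, 115, 99)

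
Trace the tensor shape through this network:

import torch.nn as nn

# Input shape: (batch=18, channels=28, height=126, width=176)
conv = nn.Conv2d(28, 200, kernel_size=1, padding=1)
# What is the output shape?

Input shape: (18, 28, 126, 176)
Output shape: (18, 200, 128, 178)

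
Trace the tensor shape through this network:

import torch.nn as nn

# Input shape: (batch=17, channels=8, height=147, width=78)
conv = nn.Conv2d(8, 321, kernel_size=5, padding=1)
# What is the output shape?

Input shape: (17, 8, 147, 78)
Output shape: (17, 321, 145, 76)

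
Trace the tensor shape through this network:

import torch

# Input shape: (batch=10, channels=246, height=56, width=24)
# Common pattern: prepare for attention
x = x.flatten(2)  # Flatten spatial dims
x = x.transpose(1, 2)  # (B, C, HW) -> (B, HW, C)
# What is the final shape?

Input shape: (10, 246, 56, 24)
  -> after flatten(2): (10, 246, 1344)
Output shape: (10, 1344, 246)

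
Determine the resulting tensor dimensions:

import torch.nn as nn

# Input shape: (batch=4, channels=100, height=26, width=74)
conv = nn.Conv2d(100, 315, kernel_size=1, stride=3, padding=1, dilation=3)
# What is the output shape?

Input shape: (4, 100, 26, 74)
Output shape: (4, 315, 10, 26)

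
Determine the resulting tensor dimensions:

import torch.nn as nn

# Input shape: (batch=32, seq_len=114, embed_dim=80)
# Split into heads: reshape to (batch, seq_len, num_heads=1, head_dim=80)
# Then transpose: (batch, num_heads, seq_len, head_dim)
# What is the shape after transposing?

Input shape: (32, 114, 80)
  -> after reshape: (32, 114, 1, 80)
Output shape: (32, 1, 114, 80)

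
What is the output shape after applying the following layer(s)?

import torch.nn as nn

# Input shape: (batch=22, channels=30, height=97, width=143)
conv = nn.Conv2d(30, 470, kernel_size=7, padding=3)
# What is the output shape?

Input shape: (22, 30, 97, 143)
Output shape: (22, 470, 97, 143)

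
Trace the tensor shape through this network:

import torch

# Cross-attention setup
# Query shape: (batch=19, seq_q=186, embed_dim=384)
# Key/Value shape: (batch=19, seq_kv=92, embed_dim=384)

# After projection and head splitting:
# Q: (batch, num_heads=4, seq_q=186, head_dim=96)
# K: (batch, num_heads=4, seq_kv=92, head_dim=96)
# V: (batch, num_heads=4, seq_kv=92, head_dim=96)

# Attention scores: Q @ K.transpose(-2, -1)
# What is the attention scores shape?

Input shape: (19, 186, 384)
Output shape: (19, 4, 186, 92)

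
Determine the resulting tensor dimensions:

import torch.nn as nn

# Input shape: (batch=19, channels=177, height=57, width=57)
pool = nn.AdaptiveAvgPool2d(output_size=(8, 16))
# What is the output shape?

Input shape: (19, 177, 57, 57)
Output shape: (19, 177, 8, 16)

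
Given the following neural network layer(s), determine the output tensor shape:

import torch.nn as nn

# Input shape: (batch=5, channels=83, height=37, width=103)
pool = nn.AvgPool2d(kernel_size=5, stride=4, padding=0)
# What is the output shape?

Input shape: (5, 83, 37, 103)
Output shape: (5, 83, 9, 25)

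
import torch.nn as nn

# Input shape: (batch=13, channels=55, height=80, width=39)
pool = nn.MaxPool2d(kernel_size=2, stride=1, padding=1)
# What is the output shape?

Input shape: (13, 55, 80, 39)
Output shape: (13, 55, 81, 40)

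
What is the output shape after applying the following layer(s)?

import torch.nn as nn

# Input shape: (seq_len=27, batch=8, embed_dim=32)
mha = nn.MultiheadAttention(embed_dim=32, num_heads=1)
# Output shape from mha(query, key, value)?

Input shape: (27, 8, 32)
Output shape: (27, 8, 32)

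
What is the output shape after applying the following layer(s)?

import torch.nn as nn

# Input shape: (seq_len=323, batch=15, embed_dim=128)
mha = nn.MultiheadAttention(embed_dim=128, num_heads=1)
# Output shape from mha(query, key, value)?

Input shape: (323, 15, 128)
Output shape: (323, 15, 128)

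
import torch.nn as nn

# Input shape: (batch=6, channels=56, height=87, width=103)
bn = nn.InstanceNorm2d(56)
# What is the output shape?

Input shape: (6, 56, 87, 103)
Output shape: (6, 56, 87, 103)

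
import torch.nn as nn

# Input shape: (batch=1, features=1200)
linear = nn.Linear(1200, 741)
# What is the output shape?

Input shape: (1, 1200)
Output shape: (1, 741)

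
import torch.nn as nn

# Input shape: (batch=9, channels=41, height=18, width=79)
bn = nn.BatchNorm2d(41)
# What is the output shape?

Input shape: (9, 41, 18, 79)
Output shape: (9, 41, 18, 79)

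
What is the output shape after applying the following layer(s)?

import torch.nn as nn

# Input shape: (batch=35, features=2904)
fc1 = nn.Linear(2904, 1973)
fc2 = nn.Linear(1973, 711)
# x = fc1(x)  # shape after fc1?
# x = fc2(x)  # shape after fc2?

Input shape: (35, 2904)
  -> after fc1: (35, 1973)
Output shape: (35, 711)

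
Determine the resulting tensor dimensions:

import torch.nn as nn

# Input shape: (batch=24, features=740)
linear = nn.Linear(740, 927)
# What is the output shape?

Input shape: (24, 740)
Output shape: (24, 927)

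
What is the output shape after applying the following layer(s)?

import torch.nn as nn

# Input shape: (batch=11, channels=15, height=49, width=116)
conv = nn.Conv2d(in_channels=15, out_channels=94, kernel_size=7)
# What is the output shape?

Input shape: (11, 15, 49, 116)
Output shape: (11, 94, 43, 110)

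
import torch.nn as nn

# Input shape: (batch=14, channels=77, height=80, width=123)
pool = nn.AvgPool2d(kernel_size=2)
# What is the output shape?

Input shape: (14, 77, 80, 123)
Output shape: (14, 77, 40, 61)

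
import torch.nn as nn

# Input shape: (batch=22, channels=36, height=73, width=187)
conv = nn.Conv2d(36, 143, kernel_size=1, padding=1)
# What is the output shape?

Input shape: (22, 36, 73, 187)
Output shape: (22, 143, 75, 189)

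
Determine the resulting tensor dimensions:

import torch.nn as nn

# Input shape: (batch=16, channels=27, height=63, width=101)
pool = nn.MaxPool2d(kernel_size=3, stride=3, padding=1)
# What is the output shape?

Input shape: (16, 27, 63, 101)
Output shape: (16, 27, 21, 34)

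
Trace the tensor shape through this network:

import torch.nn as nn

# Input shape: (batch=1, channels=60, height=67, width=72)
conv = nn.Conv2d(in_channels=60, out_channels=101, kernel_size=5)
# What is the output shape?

Input shape: (1, 60, 67, 72)
Output shape: (1, 101, 63, 68)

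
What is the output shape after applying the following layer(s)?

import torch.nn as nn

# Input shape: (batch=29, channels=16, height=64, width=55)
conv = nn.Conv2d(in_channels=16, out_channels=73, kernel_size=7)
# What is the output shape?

Input shape: (29, 16, 64, 55)
Output shape: (29, 73, 58, 49)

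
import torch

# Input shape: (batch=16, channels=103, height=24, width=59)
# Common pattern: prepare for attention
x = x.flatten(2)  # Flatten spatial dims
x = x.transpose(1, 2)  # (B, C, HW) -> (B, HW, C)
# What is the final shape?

Input shape: (16, 103, 24, 59)
  -> after flatten(2): (16, 103, 1416)
Output shape: (16, 1416, 103)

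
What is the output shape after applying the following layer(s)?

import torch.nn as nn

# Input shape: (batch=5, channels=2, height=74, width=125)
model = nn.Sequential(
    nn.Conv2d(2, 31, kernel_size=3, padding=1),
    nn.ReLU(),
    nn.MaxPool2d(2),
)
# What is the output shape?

Input shape: (5, 2, 74, 125)
  -> after Conv2d: (5, 31, 74, 125)
  -> after ReLU: (5, 31, 74, 125)
Output shape: (5, 31, 37, 62)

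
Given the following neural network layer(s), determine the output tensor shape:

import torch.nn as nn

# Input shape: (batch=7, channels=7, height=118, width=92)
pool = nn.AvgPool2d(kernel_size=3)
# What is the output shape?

Input shape: (7, 7, 118, 92)
Output shape: (7, 7, 39, 30)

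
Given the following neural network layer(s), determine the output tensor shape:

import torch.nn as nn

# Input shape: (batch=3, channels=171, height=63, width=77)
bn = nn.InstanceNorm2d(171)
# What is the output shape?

Input shape: (3, 171, 63, 77)
Output shape: (3, 171, 63, 77)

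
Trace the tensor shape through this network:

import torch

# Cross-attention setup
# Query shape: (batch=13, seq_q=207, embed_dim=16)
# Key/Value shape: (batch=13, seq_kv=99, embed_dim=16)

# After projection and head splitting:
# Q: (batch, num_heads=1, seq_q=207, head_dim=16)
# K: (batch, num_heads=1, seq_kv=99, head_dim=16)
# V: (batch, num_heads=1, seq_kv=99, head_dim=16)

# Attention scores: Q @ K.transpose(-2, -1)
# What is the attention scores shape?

Input shape: (13, 207, 16)
Output shape: (13, 1, 207, 99)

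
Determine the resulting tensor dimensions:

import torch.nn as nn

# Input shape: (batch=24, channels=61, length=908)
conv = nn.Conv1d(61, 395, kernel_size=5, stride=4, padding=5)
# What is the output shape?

Input shape: (24, 61, 908)
Output shape: (24, 395, 229)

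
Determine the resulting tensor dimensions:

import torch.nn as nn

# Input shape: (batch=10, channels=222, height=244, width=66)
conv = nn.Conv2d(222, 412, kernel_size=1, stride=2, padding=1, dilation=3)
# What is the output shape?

Input shape: (10, 222, 244, 66)
Output shape: (10, 412, 123, 34)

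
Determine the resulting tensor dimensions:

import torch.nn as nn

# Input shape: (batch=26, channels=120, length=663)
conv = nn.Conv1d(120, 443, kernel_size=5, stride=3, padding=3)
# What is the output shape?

Input shape: (26, 120, 663)
Output shape: (26, 443, 222)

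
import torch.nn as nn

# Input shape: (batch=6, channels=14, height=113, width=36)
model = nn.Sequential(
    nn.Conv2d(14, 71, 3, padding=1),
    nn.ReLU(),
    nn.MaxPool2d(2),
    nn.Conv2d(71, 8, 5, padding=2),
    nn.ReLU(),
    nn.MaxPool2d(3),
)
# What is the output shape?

Input shape: (6, 14, 113, 36)
  -> after first Conv2d: (6, 71, 113, 36)
  -> after first MaxPool2d: (6, 71, 56, 18)
  -> after second Conv2d: (6, 8, 56, 18)
Output shape: (6, 8, 18, 6)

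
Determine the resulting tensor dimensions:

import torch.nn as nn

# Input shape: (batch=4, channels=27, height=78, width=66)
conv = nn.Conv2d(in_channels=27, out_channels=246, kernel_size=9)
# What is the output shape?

Input shape: (4, 27, 78, 66)
Output shape: (4, 246, 70, 58)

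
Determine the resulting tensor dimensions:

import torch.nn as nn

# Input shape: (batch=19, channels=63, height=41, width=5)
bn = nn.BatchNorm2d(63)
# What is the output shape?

Input shape: (19, 63, 41, 5)
Output shape: (19, 63, 41, 5)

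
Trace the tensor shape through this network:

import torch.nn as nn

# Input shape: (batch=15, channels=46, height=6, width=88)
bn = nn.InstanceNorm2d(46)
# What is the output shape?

Input shape: (15, 46, 6, 88)
Output shape: (15, 46, 6, 88)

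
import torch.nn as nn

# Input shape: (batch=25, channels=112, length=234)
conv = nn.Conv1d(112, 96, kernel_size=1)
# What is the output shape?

Input shape: (25, 112, 234)
Output shape: (25, 96, 234)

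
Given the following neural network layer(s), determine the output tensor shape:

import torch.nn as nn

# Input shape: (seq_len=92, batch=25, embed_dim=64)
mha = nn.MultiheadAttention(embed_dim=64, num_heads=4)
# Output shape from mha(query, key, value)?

Input shape: (92, 25, 64)
Output shape: (92, 25, 64)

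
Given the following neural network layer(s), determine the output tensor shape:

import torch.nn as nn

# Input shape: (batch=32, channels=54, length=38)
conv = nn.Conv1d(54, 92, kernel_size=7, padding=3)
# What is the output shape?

Input shape: (32, 54, 38)
Output shape: (32, 92, 38)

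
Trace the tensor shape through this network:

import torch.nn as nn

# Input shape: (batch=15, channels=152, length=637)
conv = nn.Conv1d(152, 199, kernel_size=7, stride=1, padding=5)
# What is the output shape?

Input shape: (15, 152, 637)
Output shape: (15, 199, 641)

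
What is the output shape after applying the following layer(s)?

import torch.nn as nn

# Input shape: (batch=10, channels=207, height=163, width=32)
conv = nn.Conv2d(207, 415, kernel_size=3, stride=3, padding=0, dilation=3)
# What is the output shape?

Input shape: (10, 207, 163, 32)
Output shape: (10, 415, 53, 9)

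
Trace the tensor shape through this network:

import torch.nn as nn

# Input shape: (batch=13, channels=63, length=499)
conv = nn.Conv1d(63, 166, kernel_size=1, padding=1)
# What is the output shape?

Input shape: (13, 63, 499)
Output shape: (13, 166, 501)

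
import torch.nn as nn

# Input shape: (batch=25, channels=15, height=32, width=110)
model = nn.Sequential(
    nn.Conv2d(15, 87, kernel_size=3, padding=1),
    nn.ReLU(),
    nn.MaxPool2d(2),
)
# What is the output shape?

Input shape: (25, 15, 32, 110)
  -> after Conv2d: (25, 87, 32, 110)
  -> after ReLU: (25, 87, 32, 110)
Output shape: (25, 87, 16, 55)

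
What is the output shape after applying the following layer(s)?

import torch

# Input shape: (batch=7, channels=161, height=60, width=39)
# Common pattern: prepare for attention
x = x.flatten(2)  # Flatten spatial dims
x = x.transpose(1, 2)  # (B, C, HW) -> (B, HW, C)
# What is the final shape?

Input shape: (7, 161, 60, 39)
  -> after flatten(2): (7, 161, 2340)
Output shape: (7, 2340, 161)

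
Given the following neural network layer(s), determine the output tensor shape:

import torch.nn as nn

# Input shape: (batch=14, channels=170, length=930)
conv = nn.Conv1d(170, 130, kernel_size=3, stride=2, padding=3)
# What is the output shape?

Input shape: (14, 170, 930)
Output shape: (14, 130, 467)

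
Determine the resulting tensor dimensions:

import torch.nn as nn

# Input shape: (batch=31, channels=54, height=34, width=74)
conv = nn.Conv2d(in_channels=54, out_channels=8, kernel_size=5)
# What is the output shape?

Input shape: (31, 54, 34, 74)
Output shape: (31, 8, 30, 70)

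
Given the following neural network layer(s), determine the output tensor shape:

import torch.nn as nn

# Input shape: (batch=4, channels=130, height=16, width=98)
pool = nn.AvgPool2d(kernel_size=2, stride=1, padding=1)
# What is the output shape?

Input shape: (4, 130, 16, 98)
Output shape: (4, 130, 17, 99)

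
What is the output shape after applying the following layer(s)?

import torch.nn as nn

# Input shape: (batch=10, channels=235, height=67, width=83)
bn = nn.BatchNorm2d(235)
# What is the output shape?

Input shape: (10, 235, 67, 83)
Output shape: (10, 235, 67, 83)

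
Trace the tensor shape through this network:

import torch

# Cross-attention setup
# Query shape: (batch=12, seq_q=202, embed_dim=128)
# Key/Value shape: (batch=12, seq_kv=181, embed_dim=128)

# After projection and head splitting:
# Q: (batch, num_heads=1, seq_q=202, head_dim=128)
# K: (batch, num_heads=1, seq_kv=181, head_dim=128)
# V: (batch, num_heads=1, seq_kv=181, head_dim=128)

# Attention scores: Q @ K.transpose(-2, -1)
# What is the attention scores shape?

Input shape: (12, 202, 128)
Output shape: (12, 1, 202, 181)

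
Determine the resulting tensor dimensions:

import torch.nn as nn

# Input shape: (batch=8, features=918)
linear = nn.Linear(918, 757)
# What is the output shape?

Input shape: (8, 918)
Output shape: (8, 757)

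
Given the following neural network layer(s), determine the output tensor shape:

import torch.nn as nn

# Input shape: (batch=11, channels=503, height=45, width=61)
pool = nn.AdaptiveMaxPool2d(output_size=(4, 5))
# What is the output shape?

Input shape: (11, 503, 45, 61)
Output shape: (11, 503, 4, 5)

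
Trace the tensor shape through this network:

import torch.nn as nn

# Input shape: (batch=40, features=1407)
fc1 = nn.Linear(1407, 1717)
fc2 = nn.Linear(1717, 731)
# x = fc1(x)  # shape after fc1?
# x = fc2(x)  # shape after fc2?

Input shape: (40, 1407)
  -> after fc1: (40, 1717)
Output shape: (40, 731)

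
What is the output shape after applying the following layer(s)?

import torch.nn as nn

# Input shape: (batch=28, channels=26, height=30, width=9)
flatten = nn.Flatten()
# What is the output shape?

Input shape: (28, 26, 30, 9)
Output shape: (28, 7020)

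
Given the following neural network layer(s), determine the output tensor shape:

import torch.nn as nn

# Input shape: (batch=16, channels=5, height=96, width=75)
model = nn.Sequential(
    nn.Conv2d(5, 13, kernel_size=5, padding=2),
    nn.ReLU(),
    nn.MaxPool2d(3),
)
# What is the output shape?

Input shape: (16, 5, 96, 75)
  -> after Conv2d: (16, 13, 96, 75)
  -> after ReLU: (16, 13, 96, 75)
Output shape: (16, 13, 32, 25)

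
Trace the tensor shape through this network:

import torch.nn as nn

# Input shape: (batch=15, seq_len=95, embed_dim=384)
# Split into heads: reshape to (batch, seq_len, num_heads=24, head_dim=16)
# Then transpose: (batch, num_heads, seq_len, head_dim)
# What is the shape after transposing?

Input shape: (15, 95, 384)
  -> after reshape: (15, 95, 24, 16)
Output shape: (15, 24, 95, 16)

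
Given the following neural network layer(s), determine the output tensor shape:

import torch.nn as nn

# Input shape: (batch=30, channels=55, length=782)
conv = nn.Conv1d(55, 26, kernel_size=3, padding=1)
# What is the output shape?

Input shape: (30, 55, 782)
Output shape: (30, 26, 782)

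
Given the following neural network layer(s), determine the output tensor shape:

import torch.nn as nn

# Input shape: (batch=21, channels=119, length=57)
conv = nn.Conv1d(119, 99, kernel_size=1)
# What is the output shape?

Input shape: (21, 119, 57)
Output shape: (21, 99, 57)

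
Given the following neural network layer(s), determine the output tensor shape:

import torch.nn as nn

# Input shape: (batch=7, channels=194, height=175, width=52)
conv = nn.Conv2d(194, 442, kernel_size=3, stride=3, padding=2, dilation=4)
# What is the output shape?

Input shape: (7, 194, 175, 52)
Output shape: (7, 442, 57, 16)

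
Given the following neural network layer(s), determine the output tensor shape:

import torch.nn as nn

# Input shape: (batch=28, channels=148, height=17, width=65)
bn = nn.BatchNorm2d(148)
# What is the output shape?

Input shape: (28, 148, 17, 65)
Output shape: (28, 148, 17, 65)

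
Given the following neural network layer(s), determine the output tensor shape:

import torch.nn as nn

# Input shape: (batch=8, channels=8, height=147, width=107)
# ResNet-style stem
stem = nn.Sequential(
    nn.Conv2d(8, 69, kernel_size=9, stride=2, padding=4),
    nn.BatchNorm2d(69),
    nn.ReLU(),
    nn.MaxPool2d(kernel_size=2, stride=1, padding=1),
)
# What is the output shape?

Input shape: (8, 8, 147, 107)
  -> after Conv2d 9x9 stride=2: (8, 69, 74, 54)
Output shape: (8, 69, 75, 55)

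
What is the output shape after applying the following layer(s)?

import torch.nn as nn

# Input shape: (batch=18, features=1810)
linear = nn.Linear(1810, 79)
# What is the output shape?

Input shape: (18, 1810)
Output shape: (18, 79)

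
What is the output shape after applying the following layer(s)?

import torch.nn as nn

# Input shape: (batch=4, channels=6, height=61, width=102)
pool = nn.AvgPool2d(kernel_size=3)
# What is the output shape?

Input shape: (4, 6, 61, 102)
Output shape: (4, 6, 20, 34)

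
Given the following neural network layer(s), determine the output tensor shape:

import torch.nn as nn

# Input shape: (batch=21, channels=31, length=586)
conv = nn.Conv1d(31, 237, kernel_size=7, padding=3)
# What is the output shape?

Input shape: (21, 31, 586)
Output shape: (21, 237, 586)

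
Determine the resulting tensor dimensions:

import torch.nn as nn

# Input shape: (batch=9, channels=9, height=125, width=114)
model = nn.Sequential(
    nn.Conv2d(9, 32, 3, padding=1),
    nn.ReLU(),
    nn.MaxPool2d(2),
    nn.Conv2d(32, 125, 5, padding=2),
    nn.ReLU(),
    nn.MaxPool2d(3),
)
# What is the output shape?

Input shape: (9, 9, 125, 114)
  -> after first Conv2d: (9, 32, 125, 114)
  -> after first MaxPool2d: (9, 32, 62, 57)
  -> after second Conv2d: (9, 125, 62, 57)
Output shape: (9, 125, 20, 19)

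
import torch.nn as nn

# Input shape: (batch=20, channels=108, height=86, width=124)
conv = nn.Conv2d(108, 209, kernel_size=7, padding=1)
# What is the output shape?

Input shape: (20, 108, 86, 124)
Output shape: (20, 209, 82, 120)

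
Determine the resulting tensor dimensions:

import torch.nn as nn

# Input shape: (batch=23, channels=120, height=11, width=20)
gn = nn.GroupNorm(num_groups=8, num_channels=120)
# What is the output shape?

Input shape: (23, 120, 11, 20)
Output shape: (23, 120, 11, 20)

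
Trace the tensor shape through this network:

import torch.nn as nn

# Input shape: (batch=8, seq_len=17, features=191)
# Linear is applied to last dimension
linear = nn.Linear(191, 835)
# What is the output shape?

Input shape: (8, 17, 191)
Output shape: (8, 17, 835)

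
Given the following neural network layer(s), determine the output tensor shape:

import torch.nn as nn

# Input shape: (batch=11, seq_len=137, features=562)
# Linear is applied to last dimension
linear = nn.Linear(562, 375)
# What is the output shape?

Input shape: (11, 137, 562)
Output shape: (11, 137, 375)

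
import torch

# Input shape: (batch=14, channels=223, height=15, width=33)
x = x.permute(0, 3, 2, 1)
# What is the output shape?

Input shape: (14, 223, 15, 33)
Output shape: (14, 33, 15, 223)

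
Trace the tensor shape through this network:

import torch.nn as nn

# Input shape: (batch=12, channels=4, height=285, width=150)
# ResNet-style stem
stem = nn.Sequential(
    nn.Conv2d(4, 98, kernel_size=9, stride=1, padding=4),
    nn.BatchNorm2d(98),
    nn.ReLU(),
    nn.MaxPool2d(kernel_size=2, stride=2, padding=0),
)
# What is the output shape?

Input shape: (12, 4, 285, 150)
  -> after Conv2d 9x9 stride=1: (12, 98, 285, 150)
Output shape: (12, 98, 142, 75)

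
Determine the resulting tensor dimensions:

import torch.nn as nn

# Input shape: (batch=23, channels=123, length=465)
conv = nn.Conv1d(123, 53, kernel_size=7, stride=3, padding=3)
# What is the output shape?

Input shape: (23, 123, 465)
Output shape: (23, 53, 155)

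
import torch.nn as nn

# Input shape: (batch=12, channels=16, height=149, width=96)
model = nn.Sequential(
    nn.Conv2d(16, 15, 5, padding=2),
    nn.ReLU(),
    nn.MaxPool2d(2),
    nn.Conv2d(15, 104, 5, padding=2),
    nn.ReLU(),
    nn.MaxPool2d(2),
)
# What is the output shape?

Input shape: (12, 16, 149, 96)
  -> after first Conv2d: (12, 15, 149, 96)
  -> after first MaxPool2d: (12, 15, 74, 48)
  -> after second Conv2d: (12, 104, 74, 48)
Output shape: (12, 104, 37, 24)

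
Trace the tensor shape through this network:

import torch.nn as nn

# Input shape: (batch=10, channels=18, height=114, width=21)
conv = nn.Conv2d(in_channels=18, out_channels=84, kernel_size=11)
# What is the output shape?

Input shape: (10, 18, 114, 21)
Output shape: (10, 84, 104, 11)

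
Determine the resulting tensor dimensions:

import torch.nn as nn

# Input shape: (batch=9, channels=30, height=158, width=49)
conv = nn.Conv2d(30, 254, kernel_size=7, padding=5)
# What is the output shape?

Input shape: (9, 30, 158, 49)
Output shape: (9, 254, 162, 53)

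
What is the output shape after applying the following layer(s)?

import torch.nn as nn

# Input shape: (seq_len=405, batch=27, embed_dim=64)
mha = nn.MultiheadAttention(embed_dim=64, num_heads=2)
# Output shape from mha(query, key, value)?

Input shape: (405, 27, 64)
Output shape: (405, 27, 64)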